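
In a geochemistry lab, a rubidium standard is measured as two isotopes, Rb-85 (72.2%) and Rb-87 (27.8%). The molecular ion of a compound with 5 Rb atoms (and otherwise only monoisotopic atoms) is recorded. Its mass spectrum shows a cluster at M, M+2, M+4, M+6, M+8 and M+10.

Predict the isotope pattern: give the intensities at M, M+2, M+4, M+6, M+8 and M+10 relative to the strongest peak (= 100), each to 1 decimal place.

51.9 : 100.0 : 77.0 : 29.7 : 5.7 : 0.4

Each Rb atom is independently Rb-85 (p = 0.722) or Rb-87 (q = 0.278); the cluster is the binomial expansion (p + q)^5.
P(M) = 0.722^5 = 0.196194
P(M+2) = 5 × 0.722^4 × 0.278^1 = 0.377714
P(M+4) = 10 × 0.722^3 × 0.278^2 = 0.290872
P(M+6) = 10 × 0.722^2 × 0.278^3 = 0.111998
P(M+8) = 5 × 0.722^1 × 0.278^4 = 0.021562
P(M+10) = 0.278^5 = 0.001660
The M+2 peak is largest (0.377714); scaling to 100 gives 51.9 : 100.0 : 77.0 : 29.7 : 5.7 : 0.4.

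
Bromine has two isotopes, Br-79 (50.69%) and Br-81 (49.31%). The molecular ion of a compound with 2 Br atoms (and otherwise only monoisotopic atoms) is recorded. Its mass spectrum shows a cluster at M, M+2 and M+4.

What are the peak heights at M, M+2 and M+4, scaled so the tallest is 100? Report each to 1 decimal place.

51.4 : 100.0 : 48.6

Each Br atom is independently Br-79 (p = 0.5069) or Br-81 (q = 0.4931); the cluster is the binomial expansion (p + q)^2.
P(M) = 0.5069^2 = 0.256948
P(M+2) = 2 × 0.5069^1 × 0.4931^1 = 0.499905
P(M+4) = 0.4931^2 = 0.243148
The M+2 peak is largest (0.499905); scaling to 100 gives 51.4 : 100.0 : 48.6.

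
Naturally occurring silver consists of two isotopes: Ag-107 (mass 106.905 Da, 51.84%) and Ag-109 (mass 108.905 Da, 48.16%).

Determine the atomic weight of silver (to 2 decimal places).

107.87 Da

Ar = Σ fᵢ·mᵢ = 0.5184 × 106.905 + 0.4816 × 108.905
= 55.4196 + 52.4486 = 107.8682 Da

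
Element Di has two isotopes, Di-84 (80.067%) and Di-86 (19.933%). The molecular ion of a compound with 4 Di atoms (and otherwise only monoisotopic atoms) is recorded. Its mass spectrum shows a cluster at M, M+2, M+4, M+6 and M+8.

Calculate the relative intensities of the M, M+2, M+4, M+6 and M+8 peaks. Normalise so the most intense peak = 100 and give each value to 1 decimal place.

The 4 Di atoms are independent, so intensities follow the terms of (0.80067 + 0.19933)^4.
P(M) = 0.80067^4 = 0.410974
P(M+2) = 4 × 0.80067^3 × 0.19933^1 = 0.409254
P(M+4) = 6 × 0.80067^2 × 0.19933^2 = 0.152828
P(M+6) = 4 × 0.80067^1 × 0.19933^3 = 0.025365
P(M+8) = 0.19933^4 = 0.001579
The M peak is largest (0.410974); scaling to 100 gives 100.0 : 99.6 : 37.2 : 6.2 : 0.4.

100.0 : 99.6 : 37.2 : 6.2 : 0.4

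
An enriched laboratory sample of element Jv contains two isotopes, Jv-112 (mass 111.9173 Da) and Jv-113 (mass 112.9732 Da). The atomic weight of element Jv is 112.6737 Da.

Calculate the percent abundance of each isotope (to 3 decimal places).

Writing the weighted mean with unknown fraction x of Jv-112:
111.9173·x + 112.9732·(1 − x) = 112.6737
(111.9173 − 112.9732)·x = 112.6737 − 112.9732
x = -0.2995 / -1.0559 = 0.28364 → 28.364% Jv-112, 71.636% Jv-113.

Jv-112: 28.364%, Jv-113: 71.636%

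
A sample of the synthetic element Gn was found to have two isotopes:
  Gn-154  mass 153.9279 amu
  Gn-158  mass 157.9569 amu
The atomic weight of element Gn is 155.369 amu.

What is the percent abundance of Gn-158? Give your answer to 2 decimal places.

With x = fraction of Gn-154 (so Gn-158 is 1 − x):
153.9279·x + 157.9569·(1 − x) = 155.369
(153.9279 − 157.9569)·x = 155.369 − 157.9569
x = -2.5879 / -4.0290 = 0.64232 → 64.23% Gn-154, 35.77% Gn-158.

35.77%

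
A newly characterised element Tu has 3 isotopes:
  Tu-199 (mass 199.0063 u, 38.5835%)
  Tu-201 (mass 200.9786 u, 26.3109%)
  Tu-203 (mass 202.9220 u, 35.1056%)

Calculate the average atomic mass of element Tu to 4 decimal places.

200.8999 u

Ar = Σ fᵢ·mᵢ = 0.385835 × 199.0063 + 0.263109 × 200.9786 + 0.351056 × 202.9220
= 76.78360 + 52.87928 + 71.23699 = 200.89987 u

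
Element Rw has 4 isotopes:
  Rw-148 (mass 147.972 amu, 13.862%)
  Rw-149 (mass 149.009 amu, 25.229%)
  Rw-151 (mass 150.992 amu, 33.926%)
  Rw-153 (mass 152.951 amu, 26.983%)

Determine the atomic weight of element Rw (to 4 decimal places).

150.6017 amu

Ar = Σ fᵢ·mᵢ = 0.13862 × 147.972 + 0.25229 × 149.009 + 0.33926 × 150.992 + 0.26983 × 152.951
= 20.51188 + 37.59348 + 51.22555 + 41.27077 = 150.60168 amu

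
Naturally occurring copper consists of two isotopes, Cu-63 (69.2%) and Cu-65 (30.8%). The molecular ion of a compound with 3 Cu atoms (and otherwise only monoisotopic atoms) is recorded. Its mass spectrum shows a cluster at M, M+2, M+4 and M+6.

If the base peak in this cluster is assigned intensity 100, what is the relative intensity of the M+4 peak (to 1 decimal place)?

Binomial terms of (0.692 + 0.308)^3: M 0.3314, M+2 0.4425, M+4 0.1969, M+6 0.0292 → M+2 is the base peak.
P(M+2) = C(3,1) × 0.692^2 × 0.308^1 = 3 × 0.478864 × 0.3080 = 0.442470 (base)
P(M+4) = C(3,2) × 0.692^1 × 0.308^2 = 3 × 0.6920 × 0.094864 = 0.196938
Relative intensity = 0.196938 / 0.442470 × 100 = 44.5

44.5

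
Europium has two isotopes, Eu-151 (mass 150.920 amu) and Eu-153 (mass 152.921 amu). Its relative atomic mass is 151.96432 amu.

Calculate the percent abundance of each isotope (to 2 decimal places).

Eu-151: 47.81%, Eu-153: 52.19%

With x = fraction of Eu-151 (so Eu-153 is 1 − x):
150.920·x + 152.921·(1 − x) = 151.96432
(150.920 − 152.921)·x = 151.96432 − 152.921
x = -0.95668 / -2.001 = 0.47810 → 47.81% Eu-151, 52.19% Eu-153.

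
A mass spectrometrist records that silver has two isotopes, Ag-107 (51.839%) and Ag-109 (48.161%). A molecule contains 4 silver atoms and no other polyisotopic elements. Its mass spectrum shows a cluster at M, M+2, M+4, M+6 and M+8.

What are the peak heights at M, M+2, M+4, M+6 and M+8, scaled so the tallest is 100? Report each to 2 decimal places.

19.31 : 71.76 : 100.00 : 61.94 : 14.39

Each Ag atom is independently Ag-107 (p = 0.51839) or Ag-109 (q = 0.48161); the cluster is the binomial expansion (p + q)^4.
P(M) = 0.51839^4 = 0.072215
P(M+2) = 4 × 0.51839^3 × 0.48161^1 = 0.268365
P(M+4) = 6 × 0.51839^2 × 0.48161^2 = 0.373986
P(M+6) = 4 × 0.51839^1 × 0.48161^3 = 0.231634
P(M+8) = 0.48161^4 = 0.053800
The M+4 peak is largest (0.373986); scaling to 100 gives 19.31 : 71.76 : 100.00 : 61.94 : 14.39.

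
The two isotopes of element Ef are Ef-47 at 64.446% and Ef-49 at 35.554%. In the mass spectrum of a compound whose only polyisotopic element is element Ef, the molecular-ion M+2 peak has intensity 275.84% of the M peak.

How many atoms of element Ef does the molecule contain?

With n Ef atoms, P(M+2)/P(M) = C(n,1)·p^(n−1)q / p^n = n·q/p = n · 0.35554/0.64446.
n = 2.7584 × 0.64446/0.35554 = 5.00 ≈ 5

5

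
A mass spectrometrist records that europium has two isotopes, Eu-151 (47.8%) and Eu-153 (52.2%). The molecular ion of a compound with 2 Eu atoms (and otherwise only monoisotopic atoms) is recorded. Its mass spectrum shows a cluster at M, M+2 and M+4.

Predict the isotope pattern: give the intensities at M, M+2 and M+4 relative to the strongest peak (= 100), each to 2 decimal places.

45.79 : 100.00 : 54.60

Expanding (0.478 + 0.522)^2:
P(M) = 0.478^2 = 0.228484
P(M+2) = 2 × 0.478^1 × 0.522^1 = 0.499032
P(M+4) = 0.522^2 = 0.272484
The M+2 peak is largest (0.499032); scaling to 100 gives 45.79 : 100.00 : 54.60.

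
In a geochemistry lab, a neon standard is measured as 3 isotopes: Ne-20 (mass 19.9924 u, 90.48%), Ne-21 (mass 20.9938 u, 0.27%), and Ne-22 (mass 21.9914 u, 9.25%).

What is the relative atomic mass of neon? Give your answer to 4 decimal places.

20.1800 u

The abundance-weighted mean is 0.9048 × 19.9924 + 0.0027 × 20.9938 + 0.0925 × 21.9914
= 18.08912 + 0.05668 + 2.03420 = 20.18000 u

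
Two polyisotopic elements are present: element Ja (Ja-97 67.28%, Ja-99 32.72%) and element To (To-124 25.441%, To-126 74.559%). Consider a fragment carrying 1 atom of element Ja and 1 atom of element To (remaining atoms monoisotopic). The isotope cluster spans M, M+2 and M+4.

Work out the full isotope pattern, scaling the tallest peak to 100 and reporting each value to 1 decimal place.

29.3 : 100.0 : 41.7

Element Ja pattern (n=1): 0.6728 : 0.3272
Element To pattern (n=1): 0.25441 : 0.74559
Convolve the two distributions (both contribute in 2-u steps):
  M: 0.6728×0.25441 = 0.171167
  M+2: 0.6728×0.74559 + 0.3272×0.25441 = 0.584876
  M+4: 0.3272×0.74559 = 0.243957
Scale to base peak (0.584876) = 100: 29.3 : 100.0 : 41.7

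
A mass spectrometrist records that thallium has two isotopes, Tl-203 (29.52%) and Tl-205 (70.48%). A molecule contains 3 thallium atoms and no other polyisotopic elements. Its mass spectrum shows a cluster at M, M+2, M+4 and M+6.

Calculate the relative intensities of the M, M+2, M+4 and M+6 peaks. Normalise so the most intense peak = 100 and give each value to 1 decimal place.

5.8 : 41.9 : 100.0 : 79.6

Expanding (0.2952 + 0.7048)^3:
P(M) = 0.2952^3 = 0.025725
P(M+2) = 3 × 0.2952^2 × 0.7048^1 = 0.184255
P(M+4) = 3 × 0.2952^1 × 0.7048^2 = 0.439916
P(M+6) = 0.7048^3 = 0.350104
The M+4 peak is largest (0.439916); scaling to 100 gives 5.8 : 41.9 : 100.0 : 79.6.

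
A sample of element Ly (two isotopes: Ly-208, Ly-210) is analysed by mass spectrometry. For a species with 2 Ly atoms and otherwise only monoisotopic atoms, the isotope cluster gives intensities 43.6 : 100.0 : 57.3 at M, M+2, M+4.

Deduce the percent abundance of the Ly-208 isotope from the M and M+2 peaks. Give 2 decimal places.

Let p = fractional abundance of Ly-208. I(M+2)/I(M) = [C(2,1)·p^1·(1−p)] / p^2 = 2·(1−p)/p = 100.0/43.6 = 2.2936
(1−p)/p = 2.2936/2 = 1.1468  ⇒  p = 1/(1 + 1.1468) = 0.4658
Ly-208: 46.58%, Ly-210: 53.42%.

46.58%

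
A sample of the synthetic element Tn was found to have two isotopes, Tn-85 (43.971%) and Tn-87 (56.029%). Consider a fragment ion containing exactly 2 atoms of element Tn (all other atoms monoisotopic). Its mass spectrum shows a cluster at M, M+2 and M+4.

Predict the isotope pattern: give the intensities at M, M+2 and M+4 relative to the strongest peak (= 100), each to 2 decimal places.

The 2 Tn atoms are independent, so intensities follow the terms of (0.43971 + 0.56029)^2.
P(M) = 0.43971^2 = 0.193345
P(M+2) = 2 × 0.43971^1 × 0.56029^1 = 0.492730
P(M+4) = 0.56029^2 = 0.313925
The M+2 peak is largest (0.492730); scaling to 100 gives 39.24 : 100.00 : 63.71.

39.24 : 100.00 : 63.71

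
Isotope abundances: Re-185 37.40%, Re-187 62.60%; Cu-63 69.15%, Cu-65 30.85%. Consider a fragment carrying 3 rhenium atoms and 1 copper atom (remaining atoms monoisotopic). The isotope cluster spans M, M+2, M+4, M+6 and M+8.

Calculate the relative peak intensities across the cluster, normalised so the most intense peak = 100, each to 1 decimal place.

Rhenium pattern (n=3): 0.05231362 : 0.26268713 : 0.43968487 : 0.24531438
Copper pattern (n=1): 0.6915 : 0.3085
Convolve the two distributions (both contribute in 2-u steps):
  M: 0.05231362×0.6915 = 0.036175
  M+2: 0.05231362×0.3085 + 0.26268713×0.6915 = 0.197787
  M+4: 0.26268713×0.3085 + 0.43968487×0.6915 = 0.385081
  M+6: 0.43968487×0.3085 + 0.24531438×0.6915 = 0.305278
  M+8: 0.24531438×0.3085 = 0.075679
Scale to base peak (0.385081) = 100: 9.4 : 51.4 : 100.0 : 79.3 : 19.7

9.4 : 51.4 : 100.0 : 79.3 : 19.7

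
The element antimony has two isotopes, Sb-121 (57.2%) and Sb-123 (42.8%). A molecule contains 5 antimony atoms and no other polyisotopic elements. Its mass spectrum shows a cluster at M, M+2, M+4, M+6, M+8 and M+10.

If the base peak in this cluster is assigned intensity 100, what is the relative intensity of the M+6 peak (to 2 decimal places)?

74.83

Binomial terms of (0.572 + 0.428)^5: M 0.0612, M+2 0.2291, M+4 0.3428, M+6 0.2565, M+8 0.0960, M+10 0.0144 → M+4 is the base peak.
P(M+4) = C(5,2) × 0.572^3 × 0.428^2 = 10 × 0.18714925 × 0.183184 = 0.342827 (base)
P(M+6) = C(5,3) × 0.572^2 × 0.428^3 = 10 × 0.327184 × 0.07840275 = 0.256521
Relative intensity = 0.256521 / 0.342827 × 100 = 74.83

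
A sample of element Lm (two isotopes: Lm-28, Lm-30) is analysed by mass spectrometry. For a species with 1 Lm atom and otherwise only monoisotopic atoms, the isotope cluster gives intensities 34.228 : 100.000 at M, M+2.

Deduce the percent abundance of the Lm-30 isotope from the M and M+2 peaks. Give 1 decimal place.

74.5%

If p is the fraction of Lm that is Lm-28, then I(M+2)/I(M) = [C(1,1)·p^0·(1−p)] / p^1 = 1·(1−p)/p = 100.000/34.228 = 2.9216
(1−p)/p = 2.9216/1 = 2.9216  ⇒  p = 1/(1 + 2.9216) = 0.2550
Lm-28: 25.5%, Lm-30: 74.5%.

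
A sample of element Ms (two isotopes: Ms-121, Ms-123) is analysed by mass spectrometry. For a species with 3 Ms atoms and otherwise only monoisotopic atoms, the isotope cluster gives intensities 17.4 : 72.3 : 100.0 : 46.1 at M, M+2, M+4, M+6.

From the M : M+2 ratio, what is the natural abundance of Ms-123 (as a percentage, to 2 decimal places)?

58.07%

Let p = fractional abundance of Ms-121. I(M+2)/I(M) = [C(3,1)·p^2·(1−p)] / p^3 = 3·(1−p)/p = 72.3/17.4 = 4.1552
(1−p)/p = 4.1552/3 = 1.3851  ⇒  p = 1/(1 + 1.3851) = 0.4193
Ms-121: 41.93%, Ms-123: 58.07%.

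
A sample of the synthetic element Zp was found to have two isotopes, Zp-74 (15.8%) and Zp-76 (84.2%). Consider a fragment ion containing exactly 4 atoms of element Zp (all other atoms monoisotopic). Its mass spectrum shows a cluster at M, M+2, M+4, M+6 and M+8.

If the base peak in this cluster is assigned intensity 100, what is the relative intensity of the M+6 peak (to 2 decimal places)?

Term probabilities: M 0.0006, M+2 0.0133, M+4 0.1062, M+6 0.3773, M+8 0.5026. Base peak = M+8.
P(M+8) = C(4,4) × 0.158^0 × 0.842^4 = 1 × 1.0000 × 0.50262995 = 0.502630 (base)
P(M+6) = C(4,3) × 0.158^1 × 0.842^3 = 4 × 0.1580 × 0.59694769 = 0.377271
Relative intensity = 0.377271 / 0.502630 × 100 = 75.06

75.06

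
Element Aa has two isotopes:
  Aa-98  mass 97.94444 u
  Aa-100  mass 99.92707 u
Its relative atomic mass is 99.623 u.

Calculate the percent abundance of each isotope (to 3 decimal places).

Let x be the fractional abundance of Aa-98; then Aa-100 has abundance 1 − x.
97.94444·x + 99.92707·(1 − x) = 99.623
(97.94444 − 99.92707)·x = 99.623 − 99.92707
x = -0.30407 / -1.98263 = 0.15337 → 15.337% Aa-98, 84.663% Aa-100.

Aa-98: 15.337%, Aa-100: 84.663%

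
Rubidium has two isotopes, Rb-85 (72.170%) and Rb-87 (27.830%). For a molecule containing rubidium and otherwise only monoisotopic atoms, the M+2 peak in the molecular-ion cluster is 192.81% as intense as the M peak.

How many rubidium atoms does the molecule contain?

The M+2/M ratio from n Rb atoms is n · q/p = n · 0.27830/0.72170.
n = 1.9281 × 0.72170/0.27830 = 5.00 ≈ 5

5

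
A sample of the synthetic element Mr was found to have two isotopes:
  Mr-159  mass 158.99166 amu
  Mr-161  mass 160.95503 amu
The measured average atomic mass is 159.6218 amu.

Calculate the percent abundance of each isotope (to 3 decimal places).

Mr-159: 67.905%, Mr-161: 32.095%

With x = fraction of Mr-159 (so Mr-161 is 1 − x):
158.99166·x + 160.95503·(1 − x) = 159.6218
(158.99166 − 160.95503)·x = 159.6218 − 160.95503
x = -1.33323 / -1.96337 = 0.67905 → 67.905% Mr-159, 32.095% Mr-161.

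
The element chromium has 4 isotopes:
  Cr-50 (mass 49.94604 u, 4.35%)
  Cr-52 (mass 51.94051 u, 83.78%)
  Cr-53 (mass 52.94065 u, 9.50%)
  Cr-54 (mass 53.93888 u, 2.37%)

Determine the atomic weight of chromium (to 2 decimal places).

52.00 u

The abundance-weighted mean is 0.0435 × 49.94604 + 0.8378 × 51.94051 + 0.0950 × 52.94065 + 0.0237 × 53.93888
= 2.172653 + 43.515759 + 5.029362 + 1.278351 = 51.996125 u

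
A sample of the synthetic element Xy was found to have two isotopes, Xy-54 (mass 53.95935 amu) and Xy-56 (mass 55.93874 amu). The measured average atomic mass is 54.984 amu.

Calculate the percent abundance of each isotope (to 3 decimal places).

Let x be the fractional abundance of Xy-54; then Xy-56 has abundance 1 − x.
53.95935·x + 55.93874·(1 − x) = 54.984
(53.95935 − 55.93874)·x = 54.984 − 55.93874
x = -0.95474 / -1.97939 = 0.48234 → 48.234% Xy-54, 51.766% Xy-56.

Xy-54: 48.234%, Xy-56: 51.766%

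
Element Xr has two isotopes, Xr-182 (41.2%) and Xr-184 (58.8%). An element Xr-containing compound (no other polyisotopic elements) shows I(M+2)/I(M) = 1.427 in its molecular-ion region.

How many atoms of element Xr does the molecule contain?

The M+2/M ratio from n Xr atoms is n · q/p = n · 0.588/0.412.
n = 1.427 × 0.412/0.588 = 1.00 ≈ 1

1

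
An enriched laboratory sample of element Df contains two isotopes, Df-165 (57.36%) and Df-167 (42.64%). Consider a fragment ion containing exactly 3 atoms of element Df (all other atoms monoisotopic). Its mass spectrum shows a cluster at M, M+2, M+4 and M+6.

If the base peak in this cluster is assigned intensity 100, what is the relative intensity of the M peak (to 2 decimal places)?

44.84

Term probabilities: M 0.1887, M+2 0.4209, M+4 0.3129, M+6 0.0775. Base peak = M+2.
P(M+2) = C(3,1) × 0.5736^2 × 0.4264^1 = 3 × 0.32901696 × 0.4264 = 0.420878 (base)
P(M) = C(3,0) × 0.5736^3 × 0.4264^0 = 1 × 0.18872413 × 1.0000 = 0.188724
Relative intensity = 0.188724 / 0.420878 × 100 = 44.84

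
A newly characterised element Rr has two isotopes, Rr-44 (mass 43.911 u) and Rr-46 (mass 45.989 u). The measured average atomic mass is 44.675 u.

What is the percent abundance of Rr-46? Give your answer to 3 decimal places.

36.766%

Let x be the fractional abundance of Rr-44; then Rr-46 has abundance 1 − x.
43.911·x + 45.989·(1 − x) = 44.675
(43.911 − 45.989)·x = 44.675 − 45.989
x = -1.314 / -2.078 = 0.63234 → 63.234% Rr-44, 36.766% Rr-46.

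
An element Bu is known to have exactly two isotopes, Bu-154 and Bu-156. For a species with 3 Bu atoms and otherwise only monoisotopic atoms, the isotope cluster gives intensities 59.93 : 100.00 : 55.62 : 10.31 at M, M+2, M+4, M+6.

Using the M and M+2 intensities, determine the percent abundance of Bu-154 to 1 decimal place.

64.3%

Write p for the Bu-154 fraction. I(M+2)/I(M) = [C(3,1)·p^2·(1−p)] / p^3 = 3·(1−p)/p = 100.00/59.93 = 1.6686
(1−p)/p = 1.6686/3 = 0.5562  ⇒  p = 1/(1 + 0.5562) = 0.6426
Bu-154: 64.3%, Bu-156: 35.7%.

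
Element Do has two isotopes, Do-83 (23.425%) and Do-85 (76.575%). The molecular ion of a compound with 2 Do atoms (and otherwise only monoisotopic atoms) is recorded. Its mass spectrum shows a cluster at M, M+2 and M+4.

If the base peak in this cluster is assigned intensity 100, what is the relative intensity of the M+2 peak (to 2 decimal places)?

61.18

Term probabilities: M 0.0549, M+2 0.3588, M+4 0.5864. Base peak = M+4.
P(M+4) = C(2,2) × 0.23425^0 × 0.76575^2 = 1 × 1.0000 × 0.58637306 = 0.586373 (base)
P(M+2) = C(2,1) × 0.23425^1 × 0.76575^1 = 2 × 0.23425 × 0.76575 = 0.358754
Relative intensity = 0.358754 / 0.586373 × 100 = 61.18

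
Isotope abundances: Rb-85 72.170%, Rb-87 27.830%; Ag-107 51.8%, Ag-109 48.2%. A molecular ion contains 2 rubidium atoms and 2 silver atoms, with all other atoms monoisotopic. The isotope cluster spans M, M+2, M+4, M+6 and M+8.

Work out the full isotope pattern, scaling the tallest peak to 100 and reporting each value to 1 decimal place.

Rubidium pattern (n=2): 0.52085089 : 0.40169822 : 0.07745089
Silver pattern (n=2): 0.268324 : 0.499352 : 0.232324
Convolve the two distributions (both contribute in 2-u steps):
  M: 0.52085089×0.268324 = 0.139757
  M+2: 0.52085089×0.499352 + 0.40169822×0.268324 = 0.367873
  M+4: 0.52085089×0.232324 + 0.40169822×0.499352 + 0.07745089×0.268324 = 0.342377
  M+6: 0.40169822×0.232324 + 0.07745089×0.499352 = 0.131999
  M+8: 0.07745089×0.232324 = 0.017994
Scale to base peak (0.367873) = 100: 38.0 : 100.0 : 93.1 : 35.9 : 4.9

38.0 : 100.0 : 93.1 : 35.9 : 4.9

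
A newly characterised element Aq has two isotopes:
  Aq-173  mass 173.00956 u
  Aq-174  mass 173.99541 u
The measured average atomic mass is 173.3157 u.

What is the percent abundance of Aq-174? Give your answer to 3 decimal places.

Let x be the fractional abundance of Aq-173; then Aq-174 has abundance 1 − x.
173.00956·x + 173.99541·(1 − x) = 173.3157
(173.00956 − 173.99541)·x = 173.3157 − 173.99541
x = -0.67971 / -0.98585 = 0.68947 → 68.947% Aq-173, 31.053% Aq-174.

31.053%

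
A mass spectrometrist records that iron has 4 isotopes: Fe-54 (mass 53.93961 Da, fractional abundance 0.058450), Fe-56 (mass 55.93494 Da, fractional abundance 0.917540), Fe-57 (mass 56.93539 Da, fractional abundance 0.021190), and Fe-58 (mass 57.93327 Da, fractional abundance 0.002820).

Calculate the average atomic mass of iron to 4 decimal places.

55.8451 Da

Ar = Σ fᵢ·mᵢ = 0.058450 × 53.93961 + 0.917540 × 55.93494 + 0.021190 × 56.93539 + 0.002820 × 57.93327
= 3.152770 + 51.322545 + 1.206461 + 0.163372 = 55.845148 Da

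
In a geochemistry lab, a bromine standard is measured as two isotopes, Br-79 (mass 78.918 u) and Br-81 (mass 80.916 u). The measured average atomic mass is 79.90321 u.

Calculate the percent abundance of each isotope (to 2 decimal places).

With x = fraction of Br-79 (so Br-81 is 1 − x):
78.918·x + 80.916·(1 − x) = 79.90321
(78.918 − 80.916)·x = 79.90321 − 80.916
x = -1.01279 / -1.998 = 0.50690 → 50.69% Br-79, 49.31% Br-81.

Br-79: 50.69%, Br-81: 49.31%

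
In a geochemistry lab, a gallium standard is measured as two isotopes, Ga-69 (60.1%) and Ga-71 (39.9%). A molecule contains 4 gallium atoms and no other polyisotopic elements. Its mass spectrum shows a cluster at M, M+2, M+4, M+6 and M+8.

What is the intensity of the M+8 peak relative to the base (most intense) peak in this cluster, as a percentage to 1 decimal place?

7.3%

(0.601 + 0.399)^4 gives M 0.1305, M+2 0.3465, M+4 0.3450, M+6 0.1527, M+8 0.0253; the largest is M+2.
P(M+2) = C(4,1) × 0.601^3 × 0.399^1 = 4 × 0.2170818 × 0.3990 = 0.346463 (base)
P(M+8) = C(4,4) × 0.601^0 × 0.399^4 = 1 × 1.0000 × 0.02534496 = 0.025345
Relative intensity = 0.025345 / 0.346463 × 100 = 7.3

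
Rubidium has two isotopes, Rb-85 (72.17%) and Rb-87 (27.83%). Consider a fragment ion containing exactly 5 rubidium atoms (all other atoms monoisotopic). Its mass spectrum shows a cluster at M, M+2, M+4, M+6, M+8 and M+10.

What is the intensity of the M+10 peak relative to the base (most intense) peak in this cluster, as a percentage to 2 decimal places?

Term probabilities: M 0.1958, M+2 0.3775, M+4 0.2911, M+6 0.1123, M+8 0.0216, M+10 0.0017. Base peak = M+2.
P(M+2) = C(5,1) × 0.7217^4 × 0.2783^1 = 5 × 0.27128565 × 0.2783 = 0.377494 (base)
P(M+10) = C(5,5) × 0.7217^0 × 0.2783^5 = 1 × 1.0000 × 0.00166942 = 0.001669
Relative intensity = 0.001669 / 0.377494 × 100 = 0.44

0.44%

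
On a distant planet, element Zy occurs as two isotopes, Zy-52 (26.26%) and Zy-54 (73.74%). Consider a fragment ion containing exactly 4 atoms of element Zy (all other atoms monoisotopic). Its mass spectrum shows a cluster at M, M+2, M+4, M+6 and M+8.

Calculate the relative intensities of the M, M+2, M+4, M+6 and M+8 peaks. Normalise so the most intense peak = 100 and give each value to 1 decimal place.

1.1 : 12.7 : 53.4 : 100.0 : 70.2

Each Zy atom is independently Zy-52 (p = 0.2626) or Zy-54 (q = 0.7374); the cluster is the binomial expansion (p + q)^4.
P(M) = 0.2626^4 = 0.004755
P(M+2) = 4 × 0.2626^3 × 0.7374^1 = 0.053413
P(M+4) = 6 × 0.2626^2 × 0.7374^2 = 0.224982
P(M+6) = 4 × 0.2626^1 × 0.7374^3 = 0.421176
P(M+8) = 0.7374^4 = 0.295674
The M+6 peak is largest (0.421176); scaling to 100 gives 1.1 : 12.7 : 53.4 : 100.0 : 70.2.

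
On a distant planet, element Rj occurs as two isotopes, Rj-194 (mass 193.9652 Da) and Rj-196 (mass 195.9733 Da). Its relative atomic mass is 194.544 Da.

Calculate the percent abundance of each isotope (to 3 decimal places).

Rj-194: 71.177%, Rj-196: 28.823%

Writing the weighted mean with unknown fraction x of Rj-194:
193.9652·x + 195.9733·(1 − x) = 194.544
(193.9652 − 195.9733)·x = 194.544 − 195.9733
x = -1.4293 / -2.0081 = 0.71177 → 71.177% Rj-194, 28.823% Rj-196.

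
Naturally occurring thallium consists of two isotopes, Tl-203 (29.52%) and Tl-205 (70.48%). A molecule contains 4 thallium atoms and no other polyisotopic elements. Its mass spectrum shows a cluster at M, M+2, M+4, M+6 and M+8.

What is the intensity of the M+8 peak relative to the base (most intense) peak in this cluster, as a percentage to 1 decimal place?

Binomial terms of (0.2952 + 0.7048)^4: M 0.0076, M+2 0.0725, M+4 0.2597, M+6 0.4134, M+8 0.2468 → M+6 is the base peak.
P(M+6) = C(4,3) × 0.2952^1 × 0.7048^3 = 4 × 0.2952 × 0.35010449 = 0.413403 (base)
P(M+8) = C(4,4) × 0.2952^0 × 0.7048^4 = 1 × 1.0000 × 0.24675365 = 0.246754
Relative intensity = 0.246754 / 0.413403 × 100 = 59.7

59.7%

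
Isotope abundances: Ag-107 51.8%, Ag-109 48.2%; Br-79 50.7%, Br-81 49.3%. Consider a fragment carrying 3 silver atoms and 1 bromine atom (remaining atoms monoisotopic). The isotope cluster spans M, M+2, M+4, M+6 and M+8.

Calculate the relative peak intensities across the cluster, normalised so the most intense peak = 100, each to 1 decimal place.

18.8 : 70.9 : 100.0 : 62.7 : 14.7

Silver pattern (n=3): 0.13899183 : 0.3879965 : 0.3610315 : 0.11198017
Bromine pattern (n=1): 0.5070 : 0.4930
Convolve the two distributions (both contribute in 2-u steps):
  M: 0.13899183×0.5070 = 0.070469
  M+2: 0.13899183×0.4930 + 0.3879965×0.5070 = 0.265237
  M+4: 0.3879965×0.4930 + 0.3610315×0.5070 = 0.374325
  M+6: 0.3610315×0.4930 + 0.11198017×0.5070 = 0.234762
  M+8: 0.11198017×0.4930 = 0.055206
Scale to base peak (0.374325) = 100: 18.8 : 70.9 : 100.0 : 62.7 : 14.7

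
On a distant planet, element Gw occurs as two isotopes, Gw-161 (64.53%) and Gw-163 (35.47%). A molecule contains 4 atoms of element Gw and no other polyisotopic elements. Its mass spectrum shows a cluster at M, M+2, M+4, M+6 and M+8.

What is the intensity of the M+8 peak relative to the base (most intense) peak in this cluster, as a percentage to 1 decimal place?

(0.6453 + 0.3547)^4 gives M 0.1734, M+2 0.3812, M+4 0.3143, M+6 0.1152, M+8 0.0158; the largest is M+2.
P(M+2) = C(4,1) × 0.6453^3 × 0.3547^1 = 4 × 0.26871072 × 0.3547 = 0.381247 (base)
P(M+8) = C(4,4) × 0.6453^0 × 0.3547^4 = 1 × 1.0000 × 0.01582868 = 0.015829
Relative intensity = 0.015829 / 0.381247 × 100 = 4.2

4.2%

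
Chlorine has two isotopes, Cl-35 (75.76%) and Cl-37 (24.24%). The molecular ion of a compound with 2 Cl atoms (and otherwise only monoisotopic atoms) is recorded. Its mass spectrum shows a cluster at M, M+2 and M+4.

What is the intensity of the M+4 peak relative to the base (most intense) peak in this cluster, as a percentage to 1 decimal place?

10.2%

Term probabilities: M 0.5740, M+2 0.3673, M+4 0.0588. Base peak = M.
P(M) = C(2,0) × 0.7576^2 × 0.2424^0 = 1 × 0.57395776 × 1.0000 = 0.573958 (base)
P(M+4) = C(2,2) × 0.7576^0 × 0.2424^2 = 1 × 1.0000 × 0.05875776 = 0.058758
Relative intensity = 0.058758 / 0.573958 × 100 = 10.2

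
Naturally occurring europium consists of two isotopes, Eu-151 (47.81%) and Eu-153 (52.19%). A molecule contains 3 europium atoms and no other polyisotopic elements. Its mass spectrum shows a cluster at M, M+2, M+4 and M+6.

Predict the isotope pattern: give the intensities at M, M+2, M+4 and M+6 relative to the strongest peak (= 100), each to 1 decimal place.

28.0 : 91.6 : 100.0 : 36.4

Each Eu atom is independently Eu-151 (p = 0.4781) or Eu-153 (q = 0.5219); the cluster is the binomial expansion (p + q)^3.
P(M) = 0.4781^3 = 0.109284
P(M+2) = 3 × 0.4781^2 × 0.5219^1 = 0.357887
P(M+4) = 3 × 0.4781^1 × 0.5219^2 = 0.390674
P(M+6) = 0.5219^3 = 0.142155
The M+4 peak is largest (0.390674); scaling to 100 gives 28.0 : 91.6 : 100.0 : 36.4.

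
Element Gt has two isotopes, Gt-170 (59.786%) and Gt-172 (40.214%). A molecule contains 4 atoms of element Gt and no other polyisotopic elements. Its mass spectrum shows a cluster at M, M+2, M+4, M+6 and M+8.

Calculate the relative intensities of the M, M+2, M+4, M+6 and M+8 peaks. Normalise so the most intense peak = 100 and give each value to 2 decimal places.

36.84 : 99.11 : 100.00 : 44.84 : 7.54

Expanding (0.59786 + 0.40214)^4:
P(M) = 0.59786^4 = 0.127761
P(M+2) = 4 × 0.59786^3 × 0.40214^1 = 0.343745
P(M+4) = 6 × 0.59786^2 × 0.40214^2 = 0.346821
P(M+6) = 4 × 0.59786^1 × 0.40214^3 = 0.155522
P(M+8) = 0.40214^4 = 0.026152
The M+4 peak is largest (0.346821); scaling to 100 gives 36.84 : 99.11 : 100.00 : 44.84 : 7.54.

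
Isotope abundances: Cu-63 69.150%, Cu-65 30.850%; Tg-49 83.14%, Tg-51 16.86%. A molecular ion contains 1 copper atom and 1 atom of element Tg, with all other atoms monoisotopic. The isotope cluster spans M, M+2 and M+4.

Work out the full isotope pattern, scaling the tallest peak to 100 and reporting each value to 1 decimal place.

Copper pattern (n=1): 0.6915 : 0.3085
Element Tg pattern (n=1): 0.8314 : 0.1686
Convolve the two distributions (both contribute in 2-u steps):
  M: 0.6915×0.8314 = 0.574913
  M+2: 0.6915×0.1686 + 0.3085×0.8314 = 0.373074
  M+4: 0.3085×0.1686 = 0.052013
Scale to base peak (0.574913) = 100: 100.0 : 64.9 : 9.0

100.0 : 64.9 : 9.0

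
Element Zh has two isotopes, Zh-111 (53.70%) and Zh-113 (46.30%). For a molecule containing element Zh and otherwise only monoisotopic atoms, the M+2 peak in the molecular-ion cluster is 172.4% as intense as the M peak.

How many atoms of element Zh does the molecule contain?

2

For n independent Zh atoms, I(M+2)/I(M) = n · (abundance Zh-113) / (abundance Zh-111) = n · 0.4630/0.5370.
n = 1.724 × 0.5370/0.4630 = 2.00 ≈ 2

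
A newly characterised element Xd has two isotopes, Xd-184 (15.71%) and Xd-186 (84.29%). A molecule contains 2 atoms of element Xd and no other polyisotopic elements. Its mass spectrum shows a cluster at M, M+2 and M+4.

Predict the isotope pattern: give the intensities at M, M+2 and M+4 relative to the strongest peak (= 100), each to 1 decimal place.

3.5 : 37.3 : 100.0

The 2 Xd atoms are independent, so intensities follow the terms of (0.1571 + 0.8429)^2.
P(M) = 0.1571^2 = 0.024680
P(M+2) = 2 × 0.1571^1 × 0.8429^1 = 0.264839
P(M+4) = 0.8429^2 = 0.710480
The M+4 peak is largest (0.710480); scaling to 100 gives 3.5 : 37.3 : 100.0.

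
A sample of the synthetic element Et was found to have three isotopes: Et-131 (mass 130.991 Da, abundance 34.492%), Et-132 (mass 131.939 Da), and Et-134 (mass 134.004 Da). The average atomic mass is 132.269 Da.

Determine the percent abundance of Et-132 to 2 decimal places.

Let x and y be the fractions of Et-132 and Et-134. Then x + y = 1 − 0.34492 = 0.65508 and 131.939x + 134.004y = 132.269 − 0.34492×130.991 = 87.08758428.
Substituting: 131.939x + 134.004(0.65508 − x) = 87.08758428
(131.939 − 134.004)x = -0.69575604  ⇒  x = 0.33693, y = 0.31815
Et-132: 33.69%, Et-134: 31.82%.

33.69%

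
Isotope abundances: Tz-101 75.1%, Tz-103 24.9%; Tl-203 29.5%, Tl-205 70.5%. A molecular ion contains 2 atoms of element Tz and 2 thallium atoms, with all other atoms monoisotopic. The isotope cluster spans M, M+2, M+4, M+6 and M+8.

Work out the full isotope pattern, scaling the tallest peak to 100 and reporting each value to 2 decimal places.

11.12 : 60.54 : 100.00 : 47.97 : 6.98

Element Tz pattern (n=2): 0.564001 : 0.373998 : 0.062001
Thallium pattern (n=2): 0.087025 : 0.41595 : 0.497025
Convolve the two distributions (both contribute in 2-u steps):
  M: 0.564001×0.087025 = 0.049082
  M+2: 0.564001×0.41595 + 0.373998×0.087025 = 0.267143
  M+4: 0.564001×0.497025 + 0.373998×0.41595 + 0.062001×0.087025 = 0.441283
  M+6: 0.373998×0.497025 + 0.062001×0.41595 = 0.211676
  M+8: 0.062001×0.497025 = 0.030816
Scale to base peak (0.441283) = 100: 11.12 : 60.54 : 100.00 : 47.97 : 6.98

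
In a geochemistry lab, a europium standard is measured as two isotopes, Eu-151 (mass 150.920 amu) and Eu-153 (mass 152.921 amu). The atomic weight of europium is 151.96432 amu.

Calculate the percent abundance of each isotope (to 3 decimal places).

Eu-151: 47.810%, Eu-153: 52.190%

Let x be the fractional abundance of Eu-151; then Eu-153 has abundance 1 − x.
150.920·x + 152.921·(1 − x) = 151.96432
(150.920 − 152.921)·x = 151.96432 − 152.921
x = -0.95668 / -2.001 = 0.47810 → 47.810% Eu-151, 52.190% Eu-153.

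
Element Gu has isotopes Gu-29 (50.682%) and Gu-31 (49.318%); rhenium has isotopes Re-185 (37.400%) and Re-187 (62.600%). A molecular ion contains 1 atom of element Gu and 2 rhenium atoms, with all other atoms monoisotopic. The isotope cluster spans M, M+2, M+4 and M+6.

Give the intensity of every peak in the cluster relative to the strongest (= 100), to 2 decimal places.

16.50 : 71.31 : 100.00 : 44.99

Element Gu pattern (n=1): 0.50682 : 0.49318
Rhenium pattern (n=2): 0.139876 : 0.468248 : 0.391876
Convolve the two distributions (both contribute in 2-u steps):
  M: 0.50682×0.139876 = 0.070892
  M+2: 0.50682×0.468248 + 0.49318×0.139876 = 0.306301
  M+4: 0.50682×0.391876 + 0.49318×0.468248 = 0.429541
  M+6: 0.49318×0.391876 = 0.193265
Scale to base peak (0.429541) = 100: 16.50 : 71.31 : 100.00 : 44.99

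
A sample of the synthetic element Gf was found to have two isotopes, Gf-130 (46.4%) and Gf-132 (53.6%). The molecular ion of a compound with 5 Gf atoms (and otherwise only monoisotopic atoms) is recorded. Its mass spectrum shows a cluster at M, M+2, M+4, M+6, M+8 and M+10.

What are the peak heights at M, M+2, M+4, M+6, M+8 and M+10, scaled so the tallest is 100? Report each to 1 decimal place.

6.5 : 37.5 : 86.6 : 100.0 : 57.8 : 13.3

Each Gf atom is independently Gf-130 (p = 0.464) or Gf-132 (q = 0.536); the cluster is the binomial expansion (p + q)^5.
P(M) = 0.464^5 = 0.021507
P(M+2) = 5 × 0.464^4 × 0.536^1 = 0.124224
P(M+4) = 10 × 0.464^3 × 0.536^2 = 0.287001
P(M+6) = 10 × 0.464^2 × 0.536^3 = 0.331536
P(M+8) = 5 × 0.464^1 × 0.536^4 = 0.191490
P(M+10) = 0.536^5 = 0.044241
The M+6 peak is largest (0.331536); scaling to 100 gives 6.5 : 37.5 : 86.6 : 100.0 : 57.8 : 13.3.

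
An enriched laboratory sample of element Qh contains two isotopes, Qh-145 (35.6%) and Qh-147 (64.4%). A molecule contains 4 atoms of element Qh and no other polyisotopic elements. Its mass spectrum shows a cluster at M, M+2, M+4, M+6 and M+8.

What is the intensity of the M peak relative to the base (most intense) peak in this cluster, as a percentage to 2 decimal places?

4.22%

Term probabilities: M 0.0161, M+2 0.1162, M+4 0.3154, M+6 0.3803, M+8 0.1720. Base peak = M+6.
P(M+6) = C(4,3) × 0.356^1 × 0.644^3 = 4 × 0.3560 × 0.26708998 = 0.380336 (base)
P(M) = C(4,0) × 0.356^4 × 0.644^0 = 1 × 0.01606201 × 1.0000 = 0.016062
Relative intensity = 0.016062 / 0.380336 × 100 = 4.22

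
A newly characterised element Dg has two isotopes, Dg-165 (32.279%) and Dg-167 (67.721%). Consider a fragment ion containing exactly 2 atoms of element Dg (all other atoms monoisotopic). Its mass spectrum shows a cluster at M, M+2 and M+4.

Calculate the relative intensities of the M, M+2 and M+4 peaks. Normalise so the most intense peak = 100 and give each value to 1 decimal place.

Expanding (0.32279 + 0.67721)^2:
P(M) = 0.32279^2 = 0.104193
P(M+2) = 2 × 0.32279^1 × 0.67721^1 = 0.437193
P(M+4) = 0.67721^2 = 0.458613
The M+4 peak is largest (0.458613); scaling to 100 gives 22.7 : 95.3 : 100.0.

22.7 : 95.3 : 100.0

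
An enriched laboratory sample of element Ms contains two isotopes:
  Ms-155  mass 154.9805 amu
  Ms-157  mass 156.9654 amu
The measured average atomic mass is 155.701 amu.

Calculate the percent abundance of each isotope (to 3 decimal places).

Let x be the fractional abundance of Ms-155; then Ms-157 has abundance 1 − x.
154.9805·x + 156.9654·(1 − x) = 155.701
(154.9805 − 156.9654)·x = 155.701 − 156.9654
x = -1.2644 / -1.9849 = 0.63701 → 63.701% Ms-155, 36.299% Ms-157.

Ms-155: 63.701%, Ms-157: 36.299%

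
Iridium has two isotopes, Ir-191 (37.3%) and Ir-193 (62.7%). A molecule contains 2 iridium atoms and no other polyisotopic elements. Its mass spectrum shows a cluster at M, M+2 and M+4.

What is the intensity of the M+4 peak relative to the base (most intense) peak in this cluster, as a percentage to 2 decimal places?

84.05%

Binomial terms of (0.373 + 0.627)^2: M 0.1391, M+2 0.4677, M+4 0.3931 → M+2 is the base peak.
P(M+2) = C(2,1) × 0.373^1 × 0.627^1 = 2 × 0.3730 × 0.6270 = 0.467742 (base)
P(M+4) = C(2,2) × 0.373^0 × 0.627^2 = 1 × 1.0000 × 0.393129 = 0.393129
Relative intensity = 0.393129 / 0.467742 × 100 = 84.05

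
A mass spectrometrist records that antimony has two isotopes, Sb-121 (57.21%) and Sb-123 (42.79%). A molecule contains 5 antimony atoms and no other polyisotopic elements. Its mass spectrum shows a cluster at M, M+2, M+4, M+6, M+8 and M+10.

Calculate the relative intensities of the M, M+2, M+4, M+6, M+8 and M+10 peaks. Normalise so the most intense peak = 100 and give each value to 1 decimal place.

17.9 : 66.8 : 100.0 : 74.8 : 28.0 : 4.2

Expanding (0.5721 + 0.4279)^5:
P(M) = 0.5721^5 = 0.061286
P(M+2) = 5 × 0.5721^4 × 0.4279^1 = 0.229192
P(M+4) = 10 × 0.5721^3 × 0.4279^2 = 0.342847
P(M+6) = 10 × 0.5721^2 × 0.4279^3 = 0.256431
P(M+8) = 5 × 0.5721^1 × 0.4279^4 = 0.095898
P(M+10) = 0.4279^5 = 0.014345
The M+4 peak is largest (0.342847); scaling to 100 gives 17.9 : 66.8 : 100.0 : 74.8 : 28.0 : 4.2.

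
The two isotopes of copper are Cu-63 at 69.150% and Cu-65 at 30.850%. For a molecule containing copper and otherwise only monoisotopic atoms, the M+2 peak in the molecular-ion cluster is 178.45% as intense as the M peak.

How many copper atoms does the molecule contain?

For n independent Cu atoms, I(M+2)/I(M) = n · (abundance Cu-65) / (abundance Cu-63) = n · 0.30850/0.69150.
n = 1.7845 × 0.69150/0.30850 = 4.00 ≈ 4

4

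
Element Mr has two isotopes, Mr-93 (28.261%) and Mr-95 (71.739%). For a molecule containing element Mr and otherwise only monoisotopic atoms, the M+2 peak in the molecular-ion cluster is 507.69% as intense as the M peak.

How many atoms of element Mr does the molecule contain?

The M+2/M ratio from n Mr atoms is n · q/p = n · 0.71739/0.28261.
n = 5.0769 × 0.28261/0.71739 = 2.00 ≈ 2

2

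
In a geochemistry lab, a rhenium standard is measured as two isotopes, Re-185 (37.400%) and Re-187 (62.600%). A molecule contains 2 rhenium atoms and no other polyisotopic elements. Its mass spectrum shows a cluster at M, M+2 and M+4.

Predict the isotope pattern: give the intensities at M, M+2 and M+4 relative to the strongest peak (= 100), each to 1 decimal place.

Expanding (0.37400 + 0.62600)^2:
P(M) = 0.37400^2 = 0.139876
P(M+2) = 2 × 0.37400^1 × 0.62600^1 = 0.468248
P(M+4) = 0.62600^2 = 0.391876
The M+2 peak is largest (0.468248); scaling to 100 gives 29.9 : 100.0 : 83.7.

29.9 : 100.0 : 83.7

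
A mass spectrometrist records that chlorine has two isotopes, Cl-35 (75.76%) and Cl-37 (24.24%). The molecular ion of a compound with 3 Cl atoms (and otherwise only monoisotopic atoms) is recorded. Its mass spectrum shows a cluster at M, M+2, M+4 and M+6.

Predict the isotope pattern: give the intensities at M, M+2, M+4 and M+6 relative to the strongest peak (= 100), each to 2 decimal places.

Each Cl atom is independently Cl-35 (p = 0.7576) or Cl-37 (q = 0.2424); the cluster is the binomial expansion (p + q)^3.
P(M) = 0.7576^3 = 0.434830
P(M+2) = 3 × 0.7576^2 × 0.2424^1 = 0.417382
P(M+4) = 3 × 0.7576^1 × 0.2424^2 = 0.133545
P(M+6) = 0.2424^3 = 0.014243
The M peak is largest (0.434830); scaling to 100 gives 100.00 : 95.99 : 30.71 : 3.28.

100.00 : 95.99 : 30.71 : 3.28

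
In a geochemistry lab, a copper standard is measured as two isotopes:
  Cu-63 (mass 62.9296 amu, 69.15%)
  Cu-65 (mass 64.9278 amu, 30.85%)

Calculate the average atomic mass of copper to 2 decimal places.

63.55 amu

Ar = Σ fᵢ·mᵢ = 0.6915 × 62.9296 + 0.3085 × 64.9278
= 43.51582 + 20.03023 = 63.54605 amu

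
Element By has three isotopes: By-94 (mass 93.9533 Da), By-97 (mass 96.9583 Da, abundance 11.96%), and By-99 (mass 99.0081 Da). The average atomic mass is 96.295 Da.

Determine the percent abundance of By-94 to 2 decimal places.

48.82%

The remaining 88.04% is split between By-94 (fraction x) and By-99 (fraction 0.8804 − x).
Substituting: 93.9533x + 99.0081(0.8804 − x) = 84.69878732
(93.9533 − 99.0081)x = -2.46794392  ⇒  x = 0.48824, y = 0.39216
By-94: 48.82%, By-99: 39.22%.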